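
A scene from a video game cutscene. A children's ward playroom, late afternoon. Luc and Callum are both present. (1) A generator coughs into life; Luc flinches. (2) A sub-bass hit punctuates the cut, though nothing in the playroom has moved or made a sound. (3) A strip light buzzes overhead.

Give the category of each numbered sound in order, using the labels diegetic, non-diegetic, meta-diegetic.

(1) is diegetic: the sound comes from a generator physically present in the location.
(2) is non-diegetic: nothing in the scene produces it; it's an accent added for the audience.
(3) ambient/room sound belonging to the story's physical space → diegetic.

diegetic, non-diegetic, diegetic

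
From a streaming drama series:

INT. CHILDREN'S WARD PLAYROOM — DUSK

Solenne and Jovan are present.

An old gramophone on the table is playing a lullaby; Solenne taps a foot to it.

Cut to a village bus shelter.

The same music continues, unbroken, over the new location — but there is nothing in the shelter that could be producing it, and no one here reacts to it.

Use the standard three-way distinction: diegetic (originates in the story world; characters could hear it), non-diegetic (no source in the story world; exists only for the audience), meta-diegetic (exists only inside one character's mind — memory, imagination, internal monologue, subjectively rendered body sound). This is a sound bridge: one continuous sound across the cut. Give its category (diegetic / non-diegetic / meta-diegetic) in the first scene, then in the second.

diegetic, non-diegetic

Scene one: an old gramophone is an on-screen source and Solenne reacts to it → diegetic.
Scene two: there is no source in the shelter and no one hears it — it's now underscore → non-diegetic.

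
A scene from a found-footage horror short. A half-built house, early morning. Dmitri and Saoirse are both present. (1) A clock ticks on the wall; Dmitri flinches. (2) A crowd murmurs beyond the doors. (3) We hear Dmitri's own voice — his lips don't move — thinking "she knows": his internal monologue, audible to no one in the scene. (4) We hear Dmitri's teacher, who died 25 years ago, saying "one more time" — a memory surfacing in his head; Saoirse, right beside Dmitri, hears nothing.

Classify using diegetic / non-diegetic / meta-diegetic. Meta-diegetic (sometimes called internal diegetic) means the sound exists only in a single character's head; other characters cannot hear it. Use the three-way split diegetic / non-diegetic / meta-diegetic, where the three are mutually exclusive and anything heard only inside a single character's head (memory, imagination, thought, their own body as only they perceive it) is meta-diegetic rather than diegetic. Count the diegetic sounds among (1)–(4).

2

(1) is diegetic: an in-world source (a clock); characters could hear it.
Sound (2): it's the actual ambient sound of the location, so diegetic.
(3) is meta-diegetic: it's Dmitri's unspoken thought, heard only by the audience via his subjectivity.
(4) is meta-diegetic: the voice is a memory playing only inside Dmitri's mind; Saoirse can't hear it.
Diegetic: (1), (2) — that's 2.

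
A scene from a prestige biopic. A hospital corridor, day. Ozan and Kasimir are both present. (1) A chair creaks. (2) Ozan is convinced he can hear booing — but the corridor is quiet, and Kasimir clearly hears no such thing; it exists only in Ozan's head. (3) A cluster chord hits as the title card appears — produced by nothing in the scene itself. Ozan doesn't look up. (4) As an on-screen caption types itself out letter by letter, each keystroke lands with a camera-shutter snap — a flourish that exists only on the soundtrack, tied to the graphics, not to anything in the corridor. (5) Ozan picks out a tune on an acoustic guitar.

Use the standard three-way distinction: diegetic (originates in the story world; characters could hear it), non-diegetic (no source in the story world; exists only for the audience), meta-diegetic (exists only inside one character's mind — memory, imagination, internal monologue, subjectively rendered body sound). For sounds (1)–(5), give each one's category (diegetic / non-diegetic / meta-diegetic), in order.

diegetic, meta-diegetic, non-diegetic, non-diegetic, diegetic

Sound (1): the sound comes from a chair physically present in the location, so diegetic.
(2) Ozan alone 'hears' it — an imagined sound, not present in the space → meta-diegetic.
Sound (3): nothing in the scene produces it; it's an accent added for the audience, so non-diegetic.
Sound (4): the caption isn't part of the story world, so neither is the sound tied to it, so non-diegetic.
(5) is diegetic: the instrument and the performer are both in the scene.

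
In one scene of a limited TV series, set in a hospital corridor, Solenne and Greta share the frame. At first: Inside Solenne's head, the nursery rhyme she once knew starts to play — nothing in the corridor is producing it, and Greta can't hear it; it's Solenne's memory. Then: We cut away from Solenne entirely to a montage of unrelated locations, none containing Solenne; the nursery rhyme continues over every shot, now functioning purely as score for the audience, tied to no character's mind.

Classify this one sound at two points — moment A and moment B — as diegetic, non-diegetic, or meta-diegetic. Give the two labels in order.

meta-diegetic, non-diegetic

Moment A: the music lives inside Solenne's mind alone; Greta can't hear it → meta-diegetic.
Moment B: once it plays over shots Solenne isn't in, detached from any character's subjectivity, it's conventional underscore → non-diegetic.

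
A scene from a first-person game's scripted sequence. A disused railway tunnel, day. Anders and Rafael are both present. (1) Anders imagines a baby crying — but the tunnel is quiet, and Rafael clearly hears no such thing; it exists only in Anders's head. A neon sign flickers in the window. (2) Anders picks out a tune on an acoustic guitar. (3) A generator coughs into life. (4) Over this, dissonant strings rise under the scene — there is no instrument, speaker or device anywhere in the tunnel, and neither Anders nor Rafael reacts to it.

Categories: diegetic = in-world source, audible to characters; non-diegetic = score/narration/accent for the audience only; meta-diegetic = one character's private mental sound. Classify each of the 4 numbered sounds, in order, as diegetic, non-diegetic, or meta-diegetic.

meta-diegetic, diegetic, diegetic, non-diegetic

Sound (1): subjective to Anders: the tunnel is silent and Rafael hears nothing, so meta-diegetic.
(2) is diegetic: Anders is producing the music live, in the story world.
(3) an in-world source (a generator); characters could hear it → diegetic.
(4) it has no source in the story world and no character can hear it — it's underscore → non-diegetic.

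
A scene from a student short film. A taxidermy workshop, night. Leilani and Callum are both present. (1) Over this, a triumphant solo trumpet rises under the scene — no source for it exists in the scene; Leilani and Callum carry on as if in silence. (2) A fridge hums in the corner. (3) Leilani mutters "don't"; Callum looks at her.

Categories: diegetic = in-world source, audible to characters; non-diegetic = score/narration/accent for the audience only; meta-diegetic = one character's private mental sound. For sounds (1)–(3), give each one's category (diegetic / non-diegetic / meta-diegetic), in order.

non-diegetic, diegetic, diegetic

(1) nothing in the workshop produces it and the characters don't hear it — pure soundtrack → non-diegetic.
(2) it's the actual ambient sound of the location → diegetic.
Sound (3): on-screen dialogue — Leilani speaks and Callum is there to hear, so diegetic.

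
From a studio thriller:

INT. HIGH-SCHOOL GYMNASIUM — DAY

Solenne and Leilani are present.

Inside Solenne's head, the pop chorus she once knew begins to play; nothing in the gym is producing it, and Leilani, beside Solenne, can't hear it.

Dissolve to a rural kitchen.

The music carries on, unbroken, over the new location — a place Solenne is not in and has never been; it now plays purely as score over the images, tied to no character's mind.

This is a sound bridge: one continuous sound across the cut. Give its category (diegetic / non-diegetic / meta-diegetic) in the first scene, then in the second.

Scene one: the music exists only inside Solenne's mind; Leilani can't hear it → meta-diegetic.
Scene two: it's detached from Solenne entirely and plays over unrelated images with no in-world source — conventional underscore → non-diegetic.

meta-diegetic, non-diegetic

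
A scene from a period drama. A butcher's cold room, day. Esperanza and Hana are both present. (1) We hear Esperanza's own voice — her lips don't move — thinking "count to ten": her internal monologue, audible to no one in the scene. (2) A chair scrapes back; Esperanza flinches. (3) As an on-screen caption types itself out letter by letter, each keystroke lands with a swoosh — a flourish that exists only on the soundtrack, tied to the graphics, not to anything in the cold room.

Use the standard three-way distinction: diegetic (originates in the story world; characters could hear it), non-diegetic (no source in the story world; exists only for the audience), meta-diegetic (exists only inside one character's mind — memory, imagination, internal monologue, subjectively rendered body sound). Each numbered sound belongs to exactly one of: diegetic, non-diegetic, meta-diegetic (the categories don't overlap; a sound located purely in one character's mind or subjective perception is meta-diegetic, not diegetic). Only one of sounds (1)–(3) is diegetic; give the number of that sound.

(1) is meta-diegetic: it's Esperanza's unspoken thought, heard only by the audience via her subjectivity.
Sound (2): an in-world source (a chair); characters could hear it, so diegetic.
(3) it accompanies on-screen graphics, not anything inside the story world → non-diegetic.
Only (2) is diegetic.

2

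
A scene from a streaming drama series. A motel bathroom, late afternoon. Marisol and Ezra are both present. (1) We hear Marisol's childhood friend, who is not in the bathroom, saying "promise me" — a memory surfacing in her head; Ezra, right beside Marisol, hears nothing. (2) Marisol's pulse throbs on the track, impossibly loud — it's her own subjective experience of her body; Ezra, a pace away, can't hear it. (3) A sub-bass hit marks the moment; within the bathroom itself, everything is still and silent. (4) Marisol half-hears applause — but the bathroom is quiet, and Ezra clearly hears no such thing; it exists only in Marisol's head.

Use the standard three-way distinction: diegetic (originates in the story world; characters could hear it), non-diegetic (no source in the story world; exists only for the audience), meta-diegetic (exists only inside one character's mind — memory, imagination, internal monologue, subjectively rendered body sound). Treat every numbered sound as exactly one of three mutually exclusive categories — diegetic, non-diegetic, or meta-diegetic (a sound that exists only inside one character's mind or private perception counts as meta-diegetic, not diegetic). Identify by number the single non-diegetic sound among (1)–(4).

Sound (1): it's Marisol's recollection rendered as sound; the other character can't hear it, so meta-diegetic.
(2) point-of-audition from inside Marisol's body; not a sound in the room → meta-diegetic.
Sound (3): nothing in the scene produces it; it's an accent added for the audience, so non-diegetic.
(4) subjective to Marisol: the bathroom is silent and Ezra hears nothing → meta-diegetic.
Only (3) is non-diegetic.

3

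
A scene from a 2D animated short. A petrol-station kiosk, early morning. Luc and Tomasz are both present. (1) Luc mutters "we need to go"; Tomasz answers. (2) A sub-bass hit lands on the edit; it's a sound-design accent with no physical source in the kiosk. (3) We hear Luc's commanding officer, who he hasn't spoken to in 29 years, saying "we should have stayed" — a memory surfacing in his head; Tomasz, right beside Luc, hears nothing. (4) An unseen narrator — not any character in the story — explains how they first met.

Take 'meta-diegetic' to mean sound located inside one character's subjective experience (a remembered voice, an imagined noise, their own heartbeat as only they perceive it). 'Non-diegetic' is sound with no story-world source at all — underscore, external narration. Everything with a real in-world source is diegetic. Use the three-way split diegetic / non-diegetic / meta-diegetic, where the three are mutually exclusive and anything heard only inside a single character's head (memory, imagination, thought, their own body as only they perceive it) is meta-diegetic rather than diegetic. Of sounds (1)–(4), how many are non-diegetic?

2

Sound (1): on-screen dialogue — Luc speaks and Tomasz is there to hear, so diegetic.
Sound (2): nothing in the scene produces it; it's an accent added for the audience, so non-diegetic.
(3) is meta-diegetic: it's Luc's recollection rendered as sound; the other character can't hear it.
(4) is non-diegetic: the narrator exists outside the story world, addressing only the audience.
So 2 of the 4 are non-diegetic: (2), (4).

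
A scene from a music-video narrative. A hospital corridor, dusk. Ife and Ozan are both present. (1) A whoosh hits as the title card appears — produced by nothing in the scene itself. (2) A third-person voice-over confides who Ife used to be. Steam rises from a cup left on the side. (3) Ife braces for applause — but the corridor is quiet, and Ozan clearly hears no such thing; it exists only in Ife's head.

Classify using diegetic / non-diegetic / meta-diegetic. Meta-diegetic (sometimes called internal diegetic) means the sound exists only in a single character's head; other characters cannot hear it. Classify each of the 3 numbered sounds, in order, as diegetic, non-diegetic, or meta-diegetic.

(1) is non-diegetic: nothing in the scene produces it; it's an accent added for the audience.
Sound (2): external voice-over — not a character, not heard by anyone in the scene, so non-diegetic.
(3) is meta-diegetic: the sound is imagined by Ife; nothing in the story world is producing it and Ozan can't hear it.

non-diegetic, non-diegetic, meta-diegetic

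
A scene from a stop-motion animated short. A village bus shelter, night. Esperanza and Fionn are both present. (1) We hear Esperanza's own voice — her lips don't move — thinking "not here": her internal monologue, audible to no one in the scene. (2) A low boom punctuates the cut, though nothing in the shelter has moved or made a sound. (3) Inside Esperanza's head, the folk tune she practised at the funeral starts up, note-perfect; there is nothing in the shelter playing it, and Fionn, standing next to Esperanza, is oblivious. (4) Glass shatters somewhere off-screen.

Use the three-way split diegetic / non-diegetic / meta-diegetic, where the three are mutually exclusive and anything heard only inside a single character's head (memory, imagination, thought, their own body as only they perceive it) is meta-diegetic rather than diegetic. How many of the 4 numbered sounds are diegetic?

Sound (1): internal monologue — inside Esperanza's mind, not spoken into the scene, so meta-diegetic.
(2) is non-diegetic: nothing in the scene produces it; it's an accent added for the audience.
Sound (3): the music is a memory playing inside Esperanza's mind alone; no real-world source, Fionn can't hear it, so meta-diegetic.
(4) an in-world source (glass); characters could hear it → diegetic.
Diegetic: (4) — that's 1.

1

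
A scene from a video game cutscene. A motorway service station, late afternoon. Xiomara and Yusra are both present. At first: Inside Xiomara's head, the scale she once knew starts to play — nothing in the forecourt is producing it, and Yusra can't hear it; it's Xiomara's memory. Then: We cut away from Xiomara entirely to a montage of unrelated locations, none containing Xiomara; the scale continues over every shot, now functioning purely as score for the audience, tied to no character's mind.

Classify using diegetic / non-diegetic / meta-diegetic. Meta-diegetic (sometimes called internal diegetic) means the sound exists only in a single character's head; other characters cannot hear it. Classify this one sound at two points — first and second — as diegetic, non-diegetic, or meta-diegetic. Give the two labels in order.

First: the music lives inside Xiomara's mind alone; Yusra can't hear it → meta-diegetic.
Second: once it plays over shots Xiomara isn't in, detached from any character's subjectivity, it's conventional underscore → non-diegetic.

meta-diegetic, non-diegetic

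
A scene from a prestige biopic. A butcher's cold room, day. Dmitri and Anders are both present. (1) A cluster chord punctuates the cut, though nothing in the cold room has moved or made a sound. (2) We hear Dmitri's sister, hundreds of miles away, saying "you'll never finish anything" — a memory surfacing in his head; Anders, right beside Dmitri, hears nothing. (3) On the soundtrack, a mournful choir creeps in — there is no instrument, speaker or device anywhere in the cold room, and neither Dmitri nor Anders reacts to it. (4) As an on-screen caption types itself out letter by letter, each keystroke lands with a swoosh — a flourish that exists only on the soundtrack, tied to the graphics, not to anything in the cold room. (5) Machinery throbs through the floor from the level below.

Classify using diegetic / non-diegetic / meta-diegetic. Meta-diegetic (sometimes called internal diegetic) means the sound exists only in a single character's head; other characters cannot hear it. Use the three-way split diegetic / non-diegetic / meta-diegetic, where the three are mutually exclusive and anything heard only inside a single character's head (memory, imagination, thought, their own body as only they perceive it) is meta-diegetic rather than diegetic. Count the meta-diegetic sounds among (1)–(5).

Sound (1): nothing in the scene produces it; it's an accent added for the audience, so non-diegetic.
(2) is meta-diegetic: it's Dmitri's recollection rendered as sound; the other character can't hear it.
(3) is non-diegetic: score with no on-screen or off-screen source; it exists for the audience alone.
(4) is non-diegetic: it accompanies on-screen graphics, not anything inside the story world.
(5) is diegetic: ambient/room sound belonging to the story's physical space.
So 1 of the 5 is meta-diegetic: (2).

1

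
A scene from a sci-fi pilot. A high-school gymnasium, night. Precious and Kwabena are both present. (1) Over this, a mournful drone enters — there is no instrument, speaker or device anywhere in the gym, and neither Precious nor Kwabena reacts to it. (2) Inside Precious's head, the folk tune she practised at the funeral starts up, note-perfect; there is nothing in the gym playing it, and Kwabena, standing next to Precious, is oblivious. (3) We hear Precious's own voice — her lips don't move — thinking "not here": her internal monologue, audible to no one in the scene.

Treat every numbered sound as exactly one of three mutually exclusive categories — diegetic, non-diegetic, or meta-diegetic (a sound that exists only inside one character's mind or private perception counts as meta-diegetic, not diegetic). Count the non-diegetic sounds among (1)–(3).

(1) is non-diegetic: it has no source in the story world and no character can hear it — it's underscore.
(2) remembered music, private to Precious — Kwabena is oblivious because it isn't in the room → meta-diegetic.
Sound (3): Precious's thought-voice: a private mental sound no other character can hear, so meta-diegetic.
Non-diegetic: (1) — that's 1.

1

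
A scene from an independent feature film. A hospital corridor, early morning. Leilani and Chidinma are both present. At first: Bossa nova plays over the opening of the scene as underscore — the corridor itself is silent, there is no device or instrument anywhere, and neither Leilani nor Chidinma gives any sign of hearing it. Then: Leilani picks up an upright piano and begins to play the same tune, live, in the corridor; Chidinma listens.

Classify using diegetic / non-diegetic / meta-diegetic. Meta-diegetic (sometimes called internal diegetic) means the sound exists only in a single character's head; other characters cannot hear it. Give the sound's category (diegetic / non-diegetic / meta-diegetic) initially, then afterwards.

Initially: no in-world source exists and no character can hear it — underscore → non-diegetic.
Afterwards: an upright piano is now a real source in the story world and the characters hear it → diegetic.

non-diegetic, diegetic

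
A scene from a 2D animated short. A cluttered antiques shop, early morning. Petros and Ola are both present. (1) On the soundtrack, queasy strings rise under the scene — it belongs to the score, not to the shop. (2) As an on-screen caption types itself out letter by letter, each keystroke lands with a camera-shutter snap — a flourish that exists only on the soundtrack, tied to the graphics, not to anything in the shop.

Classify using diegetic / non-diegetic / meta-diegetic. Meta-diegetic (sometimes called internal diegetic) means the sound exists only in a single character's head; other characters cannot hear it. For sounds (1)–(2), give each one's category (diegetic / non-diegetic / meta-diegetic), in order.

non-diegetic, non-diegetic

(1) nothing in the shop produces it and the characters don't hear it — pure soundtrack → non-diegetic.
(2) is non-diegetic: sound married to a title/caption — outside the diegesis by definition.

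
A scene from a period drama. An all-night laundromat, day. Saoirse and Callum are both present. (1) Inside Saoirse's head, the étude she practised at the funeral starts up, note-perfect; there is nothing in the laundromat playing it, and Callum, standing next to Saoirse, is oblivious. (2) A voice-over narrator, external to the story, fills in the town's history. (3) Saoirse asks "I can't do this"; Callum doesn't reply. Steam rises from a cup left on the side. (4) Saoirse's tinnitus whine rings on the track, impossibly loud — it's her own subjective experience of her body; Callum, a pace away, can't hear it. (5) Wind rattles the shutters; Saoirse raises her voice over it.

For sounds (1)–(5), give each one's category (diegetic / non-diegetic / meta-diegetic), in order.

meta-diegetic, non-diegetic, diegetic, meta-diegetic, diegetic

(1) is meta-diegetic: remembered music, private to Saoirse — Callum is oblivious because it isn't in the room.
Sound (2): the narrator exists outside the story world, addressing only the audience, so non-diegetic.
Sound (3): on-screen dialogue — Saoirse speaks and Callum is there to hear, so diegetic.
(4) it's Saoirse's internal bodily sensation rendered as sound; only Saoirse 'hears' it → meta-diegetic.
(5) is diegetic: ambient/room sound belonging to the story's physical space.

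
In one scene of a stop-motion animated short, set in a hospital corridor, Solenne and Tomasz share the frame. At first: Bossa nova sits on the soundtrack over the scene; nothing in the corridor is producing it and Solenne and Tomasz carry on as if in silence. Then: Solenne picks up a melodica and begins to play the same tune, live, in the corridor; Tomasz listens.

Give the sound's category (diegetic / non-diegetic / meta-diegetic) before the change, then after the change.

Before the change: no in-world source exists and no character can hear it — underscore → non-diegetic.
After the change: a melodica is now a real source in the story world and the characters hear it → diegetic.

non-diegetic, diegetic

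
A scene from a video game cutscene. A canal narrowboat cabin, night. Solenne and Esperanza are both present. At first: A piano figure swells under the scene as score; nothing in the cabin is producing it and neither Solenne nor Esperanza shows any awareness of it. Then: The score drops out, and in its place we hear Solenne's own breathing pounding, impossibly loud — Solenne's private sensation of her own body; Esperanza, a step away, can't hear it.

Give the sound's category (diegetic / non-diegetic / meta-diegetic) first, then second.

non-diegetic, meta-diegetic

First: underscore with no in-world source, inaudible to the characters → non-diegetic.
Second: the body sound is Solenne's subjective perception alone — Esperanza can't hear it → meta-diegetic.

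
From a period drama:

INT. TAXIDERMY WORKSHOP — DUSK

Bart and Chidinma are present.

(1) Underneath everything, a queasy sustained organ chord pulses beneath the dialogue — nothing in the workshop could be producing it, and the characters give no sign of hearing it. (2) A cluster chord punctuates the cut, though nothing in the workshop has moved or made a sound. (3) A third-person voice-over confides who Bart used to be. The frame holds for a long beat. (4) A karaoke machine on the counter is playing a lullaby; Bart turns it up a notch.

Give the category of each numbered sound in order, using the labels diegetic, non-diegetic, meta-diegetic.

non-diegetic, non-diegetic, non-diegetic, diegetic

(1) it has no source in the story world and no character can hear it — it's underscore → non-diegetic.
Sound (2): it's a sound-design accent with no in-world source; no one in the scene can hear it, so non-diegetic.
(3) is non-diegetic: commentary laid over the scene from outside the fiction.
Sound (4): the music comes from an on-screen device that Bart responds to, so diegetic.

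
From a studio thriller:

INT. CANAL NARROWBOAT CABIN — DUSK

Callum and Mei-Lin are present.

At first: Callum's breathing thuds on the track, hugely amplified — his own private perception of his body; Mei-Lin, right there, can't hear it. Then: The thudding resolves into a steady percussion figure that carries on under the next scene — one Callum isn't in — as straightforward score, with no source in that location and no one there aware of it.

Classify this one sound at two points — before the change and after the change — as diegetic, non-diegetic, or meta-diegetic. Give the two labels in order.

meta-diegetic, non-diegetic

Before the change: it's Callum's subjective body sound, inaudible to Mei-Lin → meta-diegetic.
After the change: detached from Callum and playing as sourceless score over a scene he isn't in — for the audience only → non-diegetic.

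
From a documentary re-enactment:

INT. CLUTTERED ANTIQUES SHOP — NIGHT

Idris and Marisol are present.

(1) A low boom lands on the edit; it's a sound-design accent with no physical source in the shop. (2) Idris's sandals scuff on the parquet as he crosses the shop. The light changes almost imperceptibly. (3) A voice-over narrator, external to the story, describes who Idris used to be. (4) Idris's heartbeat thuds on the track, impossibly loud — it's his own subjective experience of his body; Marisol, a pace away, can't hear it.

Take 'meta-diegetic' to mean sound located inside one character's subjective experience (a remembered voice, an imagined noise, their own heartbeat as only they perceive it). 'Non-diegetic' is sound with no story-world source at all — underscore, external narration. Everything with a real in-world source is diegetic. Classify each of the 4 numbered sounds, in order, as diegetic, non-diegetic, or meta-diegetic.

(1) is non-diegetic: an editorial stinger — it belongs to the cut, not the story world.
(2) Idris's footsteps are produced in the story world → diegetic.
Sound (3): commentary laid over the scene from outside the fiction, so non-diegetic.
Sound (4): a subjective body sound — Idris's private perception, inaudible to Marisol, so meta-diegetic.

non-diegetic, diegetic, non-diegetic, meta-diegetic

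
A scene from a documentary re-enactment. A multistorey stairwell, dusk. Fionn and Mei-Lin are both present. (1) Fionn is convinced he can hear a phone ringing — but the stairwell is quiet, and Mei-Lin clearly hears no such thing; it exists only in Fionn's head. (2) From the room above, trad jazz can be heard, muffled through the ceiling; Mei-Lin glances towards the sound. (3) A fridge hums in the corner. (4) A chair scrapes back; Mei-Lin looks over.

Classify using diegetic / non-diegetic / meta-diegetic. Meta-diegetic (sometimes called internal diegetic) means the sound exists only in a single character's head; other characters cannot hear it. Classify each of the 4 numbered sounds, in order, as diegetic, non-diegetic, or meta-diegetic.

(1) is meta-diegetic: Fionn alone 'hears' it — an imagined sound, not present in the space.
(2) it's coming from the room above — a location within the story world — and Mei-Lin reacts → diegetic.
(3) is diegetic: it's the actual ambient sound of the location.
Sound (4): an in-world source (a chair); characters could hear it, so diegetic.

meta-diegetic, diegetic, diegetic, diegetic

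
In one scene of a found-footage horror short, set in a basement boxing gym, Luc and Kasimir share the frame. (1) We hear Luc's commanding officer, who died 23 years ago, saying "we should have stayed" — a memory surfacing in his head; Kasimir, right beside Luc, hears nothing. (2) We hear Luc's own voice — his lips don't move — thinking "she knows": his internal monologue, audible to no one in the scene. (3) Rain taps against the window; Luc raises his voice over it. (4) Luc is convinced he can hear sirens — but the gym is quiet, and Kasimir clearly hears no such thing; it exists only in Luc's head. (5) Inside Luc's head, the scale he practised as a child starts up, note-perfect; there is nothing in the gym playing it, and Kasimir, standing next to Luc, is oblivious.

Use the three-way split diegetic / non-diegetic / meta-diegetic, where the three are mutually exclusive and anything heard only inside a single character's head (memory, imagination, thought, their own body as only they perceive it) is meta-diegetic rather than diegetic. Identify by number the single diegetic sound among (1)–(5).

(1) is meta-diegetic: it's Luc's recollection rendered as sound; the other character can't hear it.
(2) is meta-diegetic: it's Luc's unspoken thought, heard only by the audience via his subjectivity.
(3) is diegetic: it's the actual ambient sound of the location.
(4) is meta-diegetic: Luc alone 'hears' it — an imagined sound, not present in the space.
Sound (5): the music is a memory playing inside Luc's mind alone; no real-world source, Kasimir can't hear it, so meta-diegetic.
Only (3) is diegetic.

3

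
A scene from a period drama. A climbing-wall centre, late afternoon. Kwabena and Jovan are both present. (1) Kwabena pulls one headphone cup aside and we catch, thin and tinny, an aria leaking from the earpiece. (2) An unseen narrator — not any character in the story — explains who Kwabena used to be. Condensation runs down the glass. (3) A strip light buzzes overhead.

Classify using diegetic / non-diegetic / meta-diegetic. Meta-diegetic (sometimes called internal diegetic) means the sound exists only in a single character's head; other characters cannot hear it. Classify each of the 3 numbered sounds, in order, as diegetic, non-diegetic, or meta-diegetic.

diegetic, non-diegetic, diegetic

Sound (1): the headphones are an on-screen source, so diegetic.
Sound (2): commentary laid over the scene from outside the fiction, so non-diegetic.
(3) is diegetic: a strip light is part of the location's real environment.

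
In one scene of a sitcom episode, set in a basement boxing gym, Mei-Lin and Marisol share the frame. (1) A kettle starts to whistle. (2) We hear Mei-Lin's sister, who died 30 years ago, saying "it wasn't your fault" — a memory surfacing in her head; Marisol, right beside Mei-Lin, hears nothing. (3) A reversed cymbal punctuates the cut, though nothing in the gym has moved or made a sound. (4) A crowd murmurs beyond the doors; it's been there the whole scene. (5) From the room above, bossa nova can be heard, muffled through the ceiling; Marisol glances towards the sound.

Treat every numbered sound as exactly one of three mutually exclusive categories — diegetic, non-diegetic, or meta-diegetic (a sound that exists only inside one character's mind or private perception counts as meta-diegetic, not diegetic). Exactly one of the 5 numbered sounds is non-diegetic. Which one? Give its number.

(1) an in-world source (a kettle); characters could hear it → diegetic.
(2) a remembered line, private to Mei-Lin — not present in the room, not audible to Marisol → meta-diegetic.
(3) is non-diegetic: nothing in the scene produces it; it's an accent added for the audience.
(4) ambient/room sound belonging to the story's physical space → diegetic.
Sound (5): the music has an off-screen but real-world source and a character hears it, so diegetic.
Only (3) is non-diegetic.

3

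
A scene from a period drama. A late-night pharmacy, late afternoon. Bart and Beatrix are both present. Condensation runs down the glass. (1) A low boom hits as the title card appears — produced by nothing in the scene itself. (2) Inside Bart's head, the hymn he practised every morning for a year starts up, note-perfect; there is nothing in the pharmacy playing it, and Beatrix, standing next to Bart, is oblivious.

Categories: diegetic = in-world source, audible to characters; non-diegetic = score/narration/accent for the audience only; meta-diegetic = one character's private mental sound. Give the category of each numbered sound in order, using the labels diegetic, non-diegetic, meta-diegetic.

(1) nothing in the scene produces it; it's an accent added for the audience → non-diegetic.
Sound (2): the music is a memory playing inside Bart's mind alone; no real-world source, Beatrix can't hear it, so meta-diegetic.

non-diegetic, meta-diegetic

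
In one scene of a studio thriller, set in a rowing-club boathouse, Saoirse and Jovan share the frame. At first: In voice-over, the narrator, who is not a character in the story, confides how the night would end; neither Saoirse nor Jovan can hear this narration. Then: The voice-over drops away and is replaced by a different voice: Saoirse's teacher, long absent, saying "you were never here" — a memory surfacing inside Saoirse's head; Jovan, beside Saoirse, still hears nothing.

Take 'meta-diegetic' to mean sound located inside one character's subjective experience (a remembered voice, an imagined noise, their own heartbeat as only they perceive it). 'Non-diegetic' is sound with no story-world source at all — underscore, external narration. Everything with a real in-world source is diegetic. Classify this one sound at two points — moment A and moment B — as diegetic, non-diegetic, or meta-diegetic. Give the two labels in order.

non-diegetic, meta-diegetic

Moment A: the external narrator addresses only the audience — outside the story world → non-diegetic.
Moment B: the replacement voice is a memory inside Saoirse's mind specifically → meta-diegetic.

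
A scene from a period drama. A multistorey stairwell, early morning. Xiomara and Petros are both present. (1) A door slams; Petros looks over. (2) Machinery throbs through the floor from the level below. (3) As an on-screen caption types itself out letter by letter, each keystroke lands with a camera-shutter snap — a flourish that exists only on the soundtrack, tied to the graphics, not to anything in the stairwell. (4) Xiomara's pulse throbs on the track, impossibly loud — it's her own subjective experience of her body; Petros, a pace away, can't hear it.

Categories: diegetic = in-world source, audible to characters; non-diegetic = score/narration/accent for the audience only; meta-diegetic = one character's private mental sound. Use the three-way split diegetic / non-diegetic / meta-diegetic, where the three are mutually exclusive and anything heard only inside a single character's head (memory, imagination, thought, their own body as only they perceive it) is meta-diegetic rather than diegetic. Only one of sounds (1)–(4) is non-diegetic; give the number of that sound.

3

(1) is diegetic: an in-world source (a door); characters could hear it.
Sound (2): ambient/room sound belonging to the story's physical space, so diegetic.
Sound (3): the caption isn't part of the story world, so neither is the sound tied to it, so non-diegetic.
(4) a subjective body sound — Xiomara's private perception, inaudible to Petros → meta-diegetic.
Only (3) is non-diegetic.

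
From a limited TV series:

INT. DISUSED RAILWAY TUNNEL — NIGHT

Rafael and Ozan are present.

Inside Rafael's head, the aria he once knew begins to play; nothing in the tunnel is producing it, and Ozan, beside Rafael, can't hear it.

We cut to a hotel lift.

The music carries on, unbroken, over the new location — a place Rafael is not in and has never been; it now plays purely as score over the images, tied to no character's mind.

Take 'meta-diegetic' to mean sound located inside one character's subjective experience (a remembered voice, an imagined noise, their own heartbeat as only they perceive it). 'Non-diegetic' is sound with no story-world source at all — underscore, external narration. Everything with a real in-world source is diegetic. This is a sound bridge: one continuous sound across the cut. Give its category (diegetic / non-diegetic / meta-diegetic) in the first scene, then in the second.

Scene one: the music exists only inside Rafael's mind; Ozan can't hear it → meta-diegetic.
Scene two: it's detached from Rafael entirely and plays over unrelated images with no in-world source — conventional underscore → non-diegetic.

meta-diegetic, non-diegetic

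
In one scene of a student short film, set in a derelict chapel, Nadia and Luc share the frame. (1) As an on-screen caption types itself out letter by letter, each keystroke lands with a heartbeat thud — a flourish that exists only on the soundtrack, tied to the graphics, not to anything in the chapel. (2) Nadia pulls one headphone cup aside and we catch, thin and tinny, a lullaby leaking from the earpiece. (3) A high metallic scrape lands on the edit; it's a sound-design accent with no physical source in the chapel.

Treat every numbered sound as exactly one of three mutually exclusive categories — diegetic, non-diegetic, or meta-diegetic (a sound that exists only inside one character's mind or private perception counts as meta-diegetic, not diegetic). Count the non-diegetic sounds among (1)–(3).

2

(1) is non-diegetic: sound married to a title/caption — outside the diegesis by definition.
(2) the earpiece is a real device on Nadia's head — source music → diegetic.
(3) it's a sound-design accent with no in-world source; no one in the scene can hear it → non-diegetic.
Non-diegetic: (1), (3) — that's 2.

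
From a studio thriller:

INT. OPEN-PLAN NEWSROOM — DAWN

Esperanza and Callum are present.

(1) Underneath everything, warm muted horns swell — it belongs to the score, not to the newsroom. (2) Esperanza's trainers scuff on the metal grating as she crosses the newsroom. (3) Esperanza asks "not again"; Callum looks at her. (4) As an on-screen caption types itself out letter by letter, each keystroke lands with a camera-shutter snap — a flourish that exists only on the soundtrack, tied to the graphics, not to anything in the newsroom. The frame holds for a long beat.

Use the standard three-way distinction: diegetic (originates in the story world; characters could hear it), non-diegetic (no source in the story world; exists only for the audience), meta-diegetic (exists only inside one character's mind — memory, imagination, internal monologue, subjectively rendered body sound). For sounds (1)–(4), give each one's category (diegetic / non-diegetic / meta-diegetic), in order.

non-diegetic, diegetic, diegetic, non-diegetic

Sound (1): nothing in the newsroom produces it and the characters don't hear it — pure soundtrack, so non-diegetic.
Sound (2): it's the physical sound of Esperanza moving in the space, so diegetic.
(3) is diegetic: spoken by a character present in the story world.
(4) sound married to a title/caption — outside the diegesis by definition → non-diegetic.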